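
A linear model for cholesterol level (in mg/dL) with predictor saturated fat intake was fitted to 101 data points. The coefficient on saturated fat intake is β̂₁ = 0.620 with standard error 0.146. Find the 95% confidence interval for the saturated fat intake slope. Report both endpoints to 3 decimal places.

df = n − 2 = 101 − 2 = 99.
t* = t_{0.025, 99} = 1.984217.
Margin = t* × SE = 1.984217 × 0.146 = 0.28970.
CI: 0.620 ± 0.28970 → (0.330, 0.910).
With 95% confidence, each one-unit increase in saturated fat intake is associated with a change of between 0.330 and 0.910 mg/dL in cholesterol level.

(0.330, 0.910)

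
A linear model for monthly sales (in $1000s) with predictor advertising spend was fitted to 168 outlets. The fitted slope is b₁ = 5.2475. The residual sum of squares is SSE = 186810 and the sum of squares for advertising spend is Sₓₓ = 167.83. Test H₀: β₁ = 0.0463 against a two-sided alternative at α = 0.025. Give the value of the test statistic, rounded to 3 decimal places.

t = 2.009

MSE = SSE/(n − 2) = 186810/166 = 1125.36.
SE(b₁) = √(MSE/Sₓₓ) = √(1125.36/167.83) = 2.58947.
t = (5.2475 − 0.0463) / 2.58947 = 2.009.
df = n − 2 = 166.
Two-sided p ≈ 0.0462, which is ≥ 0.025, so fail to reject H₀.
The data are consistent with a true slope of 0.0463 $1000s per unit of advertising spend.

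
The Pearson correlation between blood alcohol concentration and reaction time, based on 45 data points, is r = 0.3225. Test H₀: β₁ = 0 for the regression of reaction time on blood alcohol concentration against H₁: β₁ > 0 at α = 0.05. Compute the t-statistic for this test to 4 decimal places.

t = 2.2341

t = r·√(n − 2)/√(1 − r²) = 0.3225·√43/√0.895994 = 2.2341.
df = n − 2 = 43.
One-sided p ≈ 0.0154, which is < 0.05, so reject H₀.
There is evidence of a linear association between blood alcohol concentration and reaction time.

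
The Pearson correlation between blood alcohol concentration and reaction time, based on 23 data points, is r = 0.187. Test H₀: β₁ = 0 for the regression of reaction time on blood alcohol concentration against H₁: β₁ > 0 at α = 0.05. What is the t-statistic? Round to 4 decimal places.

t = r·√(n − 2)/√(1 − r²) = 0.187·√21/√0.965031 = 0.8723.
df = n − 2 = 21.
One-sided p ≈ 0.1964, which is ≥ 0.05, so fail to reject H₀.
The data do not give significant evidence of a linear association between blood alcohol concentration and reaction time.

t = 0.8723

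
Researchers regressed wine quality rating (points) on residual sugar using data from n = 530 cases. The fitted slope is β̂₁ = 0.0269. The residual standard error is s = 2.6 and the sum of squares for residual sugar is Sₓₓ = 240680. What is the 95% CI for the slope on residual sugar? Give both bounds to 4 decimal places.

SE(β̂₁) = s/√Sₓₓ = 2.6/√240680 = 0.00529973.
df = n − 2 = 528.
t* = t_{0.025, 528} = 1.964467.
Margin = t* × SE = 1.964467 × 0.00529973 = 0.010411.
CI: 0.0269 ± 0.010411 → (0.0165, 0.0373).
With 95% confidence, each one-unit increase in residual sugar is associated with a change of between 0.0165 and 0.0373 points in wine quality rating.

(0.0165, 0.0373)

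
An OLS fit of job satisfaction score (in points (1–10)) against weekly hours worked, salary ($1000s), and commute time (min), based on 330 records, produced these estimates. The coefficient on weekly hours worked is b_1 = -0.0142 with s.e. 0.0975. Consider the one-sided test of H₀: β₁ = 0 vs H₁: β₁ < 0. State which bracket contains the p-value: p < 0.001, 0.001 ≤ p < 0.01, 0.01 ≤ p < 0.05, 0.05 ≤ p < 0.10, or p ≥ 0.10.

t = -0.0142 / 0.0975 = -0.146.
df = n − k − 1 = 330 − 3 − 1 = 326.
One-sided p = P(T_{326} < t) ≈ 0.4421.
So p ≥ 0.10.

p ≥ 0.10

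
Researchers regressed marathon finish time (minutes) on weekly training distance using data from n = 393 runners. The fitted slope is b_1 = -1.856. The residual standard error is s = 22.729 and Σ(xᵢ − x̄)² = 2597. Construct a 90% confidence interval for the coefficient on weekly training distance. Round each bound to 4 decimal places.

SE(b_1) = s/√Sₓₓ = 22.729/√2597 = 0.44601.
df = n − 2 = 391.
t* = t_{0.05, 391} = 1.64876.
Margin = t* × SE = 1.64876 × 0.44601 = 0.735363.
CI: -1.856 ± 0.735363 → (-2.5914, -1.1206).
With 90% confidence, each one-unit increase in weekly training distance is associated with a change of between -2.5914 and -1.1206 minutes in marathon finish time.

(-2.5914, -1.1206)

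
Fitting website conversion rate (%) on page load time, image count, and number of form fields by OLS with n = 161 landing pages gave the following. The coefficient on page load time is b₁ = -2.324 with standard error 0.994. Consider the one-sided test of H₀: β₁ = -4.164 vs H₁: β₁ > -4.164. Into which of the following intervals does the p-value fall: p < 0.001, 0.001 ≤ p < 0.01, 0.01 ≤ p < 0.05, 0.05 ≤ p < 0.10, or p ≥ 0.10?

t = (-2.324 − (-4.164)) / 0.994 = 1.851.
df = n − k − 1 = 161 − 3 − 1 = 157.
One-sided p = P(T_{157} > t) ≈ 0.0330.
So 0.01 ≤ p < 0.05.

0.01 ≤ p < 0.05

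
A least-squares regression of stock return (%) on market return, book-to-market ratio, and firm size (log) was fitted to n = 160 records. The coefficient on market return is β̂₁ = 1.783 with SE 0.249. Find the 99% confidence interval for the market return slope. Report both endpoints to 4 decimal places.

df = n − k − 1 = 160 − 3 − 1 = 156.
t* = t_{0.005, 156} = 2.607712.
Margin = t* × SE = 2.607712 × 0.249 = 0.649320.
CI: 1.783 ± 0.649320 → (1.1337, 2.4323).
With 99% confidence, each one-unit increase in market return is associated with a change of between 1.1337 and 2.4323 % in stock return, holding the other predictors fixed.

(1.1337, 2.4323)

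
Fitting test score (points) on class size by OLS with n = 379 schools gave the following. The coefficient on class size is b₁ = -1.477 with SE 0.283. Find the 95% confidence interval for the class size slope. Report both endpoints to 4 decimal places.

(-2.0335, -0.9205)

df = n − 2 = 379 − 2 = 377.
t* = t_{0.025, 377} = 1.966276.
Margin = t* × SE = 1.966276 × 0.283 = 0.556456.
CI: -1.477 ± 0.556456 → (-2.0335, -0.9205).
With 95% confidence, each one-unit increase in class size is associated with a change of between -2.0335 and -0.9205 points in test score.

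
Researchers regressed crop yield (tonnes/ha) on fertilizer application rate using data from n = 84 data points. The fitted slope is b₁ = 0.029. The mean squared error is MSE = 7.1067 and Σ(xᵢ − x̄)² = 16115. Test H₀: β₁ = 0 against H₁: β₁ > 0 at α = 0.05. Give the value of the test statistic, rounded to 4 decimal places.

t = 1.3810

SE(b₁) = √(MSE/Sₓₓ) = √(7.1067/16115) = 0.021.
t = 0.029 / 0.021 = 1.3810.
df = n − 2 = 82.
One-sided p ≈ 0.0855, which is ≥ 0.05, so fail to reject H₀.
The data do not give significant evidence that the true slope on fertilizer application rate is positive.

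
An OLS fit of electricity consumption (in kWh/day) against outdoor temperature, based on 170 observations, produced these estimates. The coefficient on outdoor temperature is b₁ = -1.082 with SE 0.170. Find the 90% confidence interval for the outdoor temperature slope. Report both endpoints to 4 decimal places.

(-1.3632, -0.8008)

df = n − 2 = 170 − 2 = 168.
t* = t_{0.05, 168} = 1.653974.
Margin = t* × SE = 1.653974 × 0.170 = 0.281176.
CI: -1.082 ± 0.281176 → (-1.3632, -0.8008).
With 90% confidence, each one-unit increase in outdoor temperature is associated with a change of between -1.3632 and -0.8008 kWh/day in electricity consumption.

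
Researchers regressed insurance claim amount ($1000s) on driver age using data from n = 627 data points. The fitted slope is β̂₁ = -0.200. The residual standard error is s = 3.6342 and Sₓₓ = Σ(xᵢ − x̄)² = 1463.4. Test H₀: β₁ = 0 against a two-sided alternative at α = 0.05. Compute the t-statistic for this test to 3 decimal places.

SE(β̂₁) = s/√Sₓₓ = 3.6342/√1463.4 = 0.0950008.
t = -0.200 / 0.0950008 = -2.105.
df = n − 2 = 625.
Two-sided p ≈ 0.0357, which is < 0.05, so reject H₀.
There is evidence that driver age is associated with insurance claim amount.

t = -2.105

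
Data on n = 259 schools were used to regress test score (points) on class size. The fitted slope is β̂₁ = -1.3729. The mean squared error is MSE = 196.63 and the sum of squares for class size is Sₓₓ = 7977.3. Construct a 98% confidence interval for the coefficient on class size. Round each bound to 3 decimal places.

(-1.740, -1.005)

SE(β̂₁) = √(MSE/Sₓₓ) = √(196.63/7977.3) = 0.156999.
df = n − 2 = 257.
t* = t_{0.01, 257} = 2.340945.
Margin = t* × SE = 2.340945 × 0.156999 = 0.36753.
CI: -1.3729 ± 0.36753 → (-1.740, -1.005).
With 98% confidence, each one-unit increase in class size is associated with a change of between -1.740 and -1.005 points in test score.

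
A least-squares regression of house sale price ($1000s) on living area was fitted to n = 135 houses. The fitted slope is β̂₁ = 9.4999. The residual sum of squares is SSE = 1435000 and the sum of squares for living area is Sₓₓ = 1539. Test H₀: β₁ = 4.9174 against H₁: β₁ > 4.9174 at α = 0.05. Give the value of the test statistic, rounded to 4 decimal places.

MSE = SSE/(n − 2) = 1435000/133 = 10789.5.
SE(β̂₁) = √(MSE/Sₓₓ) = √(10789.5/1539) = 2.64777.
t = (9.4999 − 4.9174) / 2.64777 = 1.7307.
df = n − 2 = 133.
One-sided p ≈ 0.0429, which is < 0.05, so reject H₀.
There is evidence that the true slope on living area exceeds 4.9174 $1000s per unit.

t = 1.7307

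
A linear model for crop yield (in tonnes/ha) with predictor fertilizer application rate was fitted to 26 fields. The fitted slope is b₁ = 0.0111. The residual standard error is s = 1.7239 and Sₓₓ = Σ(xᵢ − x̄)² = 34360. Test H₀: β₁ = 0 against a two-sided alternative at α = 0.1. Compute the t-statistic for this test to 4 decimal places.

SE(b₁) = s/√Sₓₓ = 1.7239/√34360 = 0.00930005.
t = 0.0111 / 0.00930005 = 1.1935.
df = n − 2 = 24.
Two-sided p ≈ 0.2443, which is ≥ 0.1, so fail to reject H₀.
The data do not give significant evidence of an association between fertilizer application rate and crop yield.

t = 1.1935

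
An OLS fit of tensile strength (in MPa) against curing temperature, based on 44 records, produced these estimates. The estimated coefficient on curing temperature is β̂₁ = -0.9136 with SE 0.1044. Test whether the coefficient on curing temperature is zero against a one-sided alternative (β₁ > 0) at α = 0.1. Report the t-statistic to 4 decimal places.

t = -8.7510

H₀: β₁ = 0 vs H₁: β₁ > 0.
t = (β̂₁ − β₁⁰)/SE = -0.9136 / 0.1044 = -8.7510.
df = n − 2 = 44 − 2 = 42.
One-sided p ≈ 1.0000, which is ≥ 0.1, so fail to reject H₀.
The data do not give significant evidence that the true slope on curing temperature is positive.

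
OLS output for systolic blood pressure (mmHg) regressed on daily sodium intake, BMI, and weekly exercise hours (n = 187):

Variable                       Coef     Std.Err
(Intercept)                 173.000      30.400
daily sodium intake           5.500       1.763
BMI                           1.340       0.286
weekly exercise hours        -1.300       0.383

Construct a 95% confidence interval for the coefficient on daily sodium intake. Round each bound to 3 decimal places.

Read off: b = 5.500, SE = 1.763 for daily sodium intake.
df = n − k − 1 = 187 − 3 − 1 = 183.
t* = t_{0.025, 183} = 1.973012.
Margin = t* × SE = 1.973012 × 1.763 = 3.47842.
CI: 5.500 ± 3.47842 → (2.022, 8.978).

(2.022, 8.978)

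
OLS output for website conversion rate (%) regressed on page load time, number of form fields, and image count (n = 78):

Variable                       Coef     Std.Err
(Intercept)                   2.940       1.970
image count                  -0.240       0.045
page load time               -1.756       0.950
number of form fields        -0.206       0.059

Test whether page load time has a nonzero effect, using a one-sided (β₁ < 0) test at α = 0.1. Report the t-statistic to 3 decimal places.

t = -1.848

Read off: b = -1.756, SE = 0.950 for page load time.
H₀: β₁ = 0 vs H₁: β₁ < 0.
t = -1.756 / 0.950 = -1.848.
df = n − k − 1 = 78 − 3 − 1 = 74.
One-sided p ≈ 0.0343, which is < 0.1, so reject H₀.
There is evidence that the true slope on page load time is negative, holding the other predictors fixed.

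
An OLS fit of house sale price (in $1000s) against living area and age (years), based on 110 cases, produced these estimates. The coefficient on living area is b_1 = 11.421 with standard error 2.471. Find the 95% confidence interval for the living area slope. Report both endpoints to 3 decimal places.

df = n − k − 1 = 110 − 2 − 1 = 107.
t* = t_{0.025, 107} = 1.982383.
Margin = t* × SE = 1.982383 × 2.471 = 4.89847.
CI: 11.421 ± 4.89847 → (6.523, 16.319).
With 95% confidence, each one-unit increase in living area is associated with a change of between 6.523 and 16.319 $1000s in house sale price, holding the other predictors fixed.

(6.523, 16.319)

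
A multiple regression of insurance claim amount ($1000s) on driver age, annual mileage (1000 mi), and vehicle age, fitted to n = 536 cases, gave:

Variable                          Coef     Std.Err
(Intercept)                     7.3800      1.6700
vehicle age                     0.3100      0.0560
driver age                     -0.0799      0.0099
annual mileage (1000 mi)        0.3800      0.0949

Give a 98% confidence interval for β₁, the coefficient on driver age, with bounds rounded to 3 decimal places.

Read off: b = -0.0799, SE = 0.0099 for driver age.
df = n − k − 1 = 536 − 3 − 1 = 532.
t* = t_{0.01, 532} = 2.333378.
Margin = t* × SE = 2.333378 × 0.0099 = 0.02310.
CI: -0.0799 ± 0.02310 → (-0.103, -0.057).

(-0.103, -0.057)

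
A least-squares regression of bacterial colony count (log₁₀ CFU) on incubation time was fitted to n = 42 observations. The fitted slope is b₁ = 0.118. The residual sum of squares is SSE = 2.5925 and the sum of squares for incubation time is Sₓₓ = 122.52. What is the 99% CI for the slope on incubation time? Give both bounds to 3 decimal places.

(0.056, 0.180)

MSE = SSE/(n − 2) = 2.5925/40 = 0.0648125.
SE(b₁) = √(MSE/Sₓₓ) = √(0.0648125/122.52) = 0.0229999.
df = n − 2 = 40.
t* = t_{0.005, 40} = 2.704459.
Margin = t* × SE = 2.704459 × 0.0229999 = 0.06220.
CI: 0.118 ± 0.06220 → (0.056, 0.180).
With 99% confidence, each one-unit increase in incubation time is associated with a change of between 0.056 and 0.180 log₁₀ CFU in bacterial colony count.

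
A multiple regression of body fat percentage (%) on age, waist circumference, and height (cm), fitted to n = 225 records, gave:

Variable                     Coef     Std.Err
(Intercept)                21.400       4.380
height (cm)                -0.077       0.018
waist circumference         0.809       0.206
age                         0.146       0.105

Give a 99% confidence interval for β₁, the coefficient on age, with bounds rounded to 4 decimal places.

Read off: b = 0.146, SE = 0.105 for age.
df = n − k − 1 = 225 − 3 − 1 = 221.
t* = t_{0.005, 221} = 2.598258.
Margin = t* × SE = 2.598258 × 0.105 = 0.272817.
CI: 0.146 ± 0.272817 → (-0.1268, 0.4188).

(-0.1268, 0.4188)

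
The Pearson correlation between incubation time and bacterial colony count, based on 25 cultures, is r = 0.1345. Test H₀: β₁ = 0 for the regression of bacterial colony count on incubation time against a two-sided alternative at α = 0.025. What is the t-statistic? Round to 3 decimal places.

t = 0.651

t = r·√(n − 2)/√(1 − r²) = 0.1345·√23/√0.98191 = 0.651.
df = n − 2 = 23.
Two-sided p ≈ 0.5215, which is ≥ 0.025, so fail to reject H₀.
The data do not give significant evidence of a linear association between incubation time and bacterial colony count.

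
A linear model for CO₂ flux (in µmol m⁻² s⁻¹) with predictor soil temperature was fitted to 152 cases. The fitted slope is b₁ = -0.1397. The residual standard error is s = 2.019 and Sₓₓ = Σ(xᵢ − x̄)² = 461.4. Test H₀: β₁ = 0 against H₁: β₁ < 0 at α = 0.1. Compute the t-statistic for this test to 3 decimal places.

SE(b₁) = s/√Sₓₓ = 2.019/√461.4 = 0.0939934.
t = -0.1397 / 0.0939934 = -1.486.
df = n − 2 = 150.
One-sided p ≈ 0.0697, which is < 0.1, so reject H₀.
There is evidence that the true slope on soil temperature is negative.

t = -1.486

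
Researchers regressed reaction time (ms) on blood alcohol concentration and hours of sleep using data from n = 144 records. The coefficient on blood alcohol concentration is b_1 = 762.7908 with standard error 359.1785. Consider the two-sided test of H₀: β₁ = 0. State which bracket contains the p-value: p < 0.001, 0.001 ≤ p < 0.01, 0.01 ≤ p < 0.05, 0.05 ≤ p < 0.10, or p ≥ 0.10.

t = 762.7908 / 359.1785 = 2.124.
df = n − k − 1 = 144 − 2 − 1 = 141.
Two-sided p = 2·P(T_{141} > |t|) ≈ 0.0354.
So 0.01 ≤ p < 0.05.

0.01 ≤ p < 0.05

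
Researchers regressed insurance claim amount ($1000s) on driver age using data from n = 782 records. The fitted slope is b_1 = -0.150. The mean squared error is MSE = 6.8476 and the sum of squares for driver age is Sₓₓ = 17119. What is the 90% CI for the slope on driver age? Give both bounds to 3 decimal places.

(-0.183, -0.117)

SE(b_1) = √(MSE/Sₓₓ) = √(6.8476/17119) = 0.02.
df = n − 2 = 780.
t* = t_{0.05, 780} = 1.64681.
Margin = t* × SE = 1.64681 × 0.02 = 0.03294.
CI: -0.150 ± 0.03294 → (-0.183, -0.117).
With 90% confidence, each one-unit increase in driver age is associated with a change of between -0.183 and -0.117 $1000s in insurance claim amount.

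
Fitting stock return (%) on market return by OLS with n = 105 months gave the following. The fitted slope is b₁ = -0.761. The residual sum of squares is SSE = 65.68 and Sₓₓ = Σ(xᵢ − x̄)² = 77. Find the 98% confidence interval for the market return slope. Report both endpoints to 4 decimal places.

MSE = SSE/(n − 2) = 65.68/103 = 0.63767.
SE(b₁) = √(MSE/Sₓₓ) = √(0.63767/77) = 0.0910023.
df = n − 2 = 103.
t* = t_{0.01, 103} = 2.363098.
Margin = t* × SE = 2.363098 × 0.0910023 = 0.215047.
CI: -0.761 ± 0.215047 → (-0.9760, -0.5460).
With 98% confidence, each one-unit increase in market return is associated with a change of between -0.9760 and -0.5460 % in stock return.

(-0.9760, -0.5460)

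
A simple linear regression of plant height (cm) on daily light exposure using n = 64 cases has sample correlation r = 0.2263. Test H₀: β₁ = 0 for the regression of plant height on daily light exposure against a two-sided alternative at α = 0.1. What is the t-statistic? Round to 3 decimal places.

t = 1.829

t = r·√(n − 2)/√(1 − r²) = 0.2263·√62/√0.948788 = 1.829.
df = n − 2 = 62.
Two-sided p ≈ 0.0722, which is < 0.1, so reject H₀.
There is evidence of a linear association between daily light exposure and plant height.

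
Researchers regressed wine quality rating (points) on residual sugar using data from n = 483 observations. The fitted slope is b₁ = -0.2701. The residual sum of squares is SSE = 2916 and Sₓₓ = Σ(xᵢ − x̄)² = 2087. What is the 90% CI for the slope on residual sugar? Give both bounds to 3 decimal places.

(-0.359, -0.181)

MSE = SSE/(n − 2) = 2916/481 = 6.06237.
SE(b₁) = √(MSE/Sₓₓ) = √(6.06237/2087) = 0.0538964.
df = n − 2 = 481.
t* = t_{0.05, 481} = 1.648028.
Margin = t* × SE = 1.648028 × 0.0538964 = 0.08882.
CI: -0.2701 ± 0.08882 → (-0.359, -0.181).
With 90% confidence, each one-unit increase in residual sugar is associated with a change of between -0.359 and -0.181 points in wine quality rating.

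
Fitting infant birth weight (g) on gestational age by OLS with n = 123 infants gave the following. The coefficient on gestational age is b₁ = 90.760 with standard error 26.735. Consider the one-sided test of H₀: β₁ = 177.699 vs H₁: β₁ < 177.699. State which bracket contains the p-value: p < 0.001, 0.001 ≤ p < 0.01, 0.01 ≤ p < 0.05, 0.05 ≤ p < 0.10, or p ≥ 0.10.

t = (90.760 − 177.699) / 26.735 = -3.252.
df = n − 2 = 123 − 2 = 121.
One-sided p = P(T_{121} < t) ≈ 0.0007.
So p < 0.001.

p < 0.001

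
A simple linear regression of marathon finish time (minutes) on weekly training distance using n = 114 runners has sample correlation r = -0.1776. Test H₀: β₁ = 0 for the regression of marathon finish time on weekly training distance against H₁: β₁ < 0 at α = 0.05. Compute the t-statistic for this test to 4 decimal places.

t = r·√(n − 2)/√(1 − r²) = -0.1776·√112/√0.968458 = -1.9099.
df = n − 2 = 112.
One-sided p ≈ 0.0294, which is < 0.05, so reject H₀.
There is evidence of a linear association between weekly training distance and marathon finish time.

t = -1.9099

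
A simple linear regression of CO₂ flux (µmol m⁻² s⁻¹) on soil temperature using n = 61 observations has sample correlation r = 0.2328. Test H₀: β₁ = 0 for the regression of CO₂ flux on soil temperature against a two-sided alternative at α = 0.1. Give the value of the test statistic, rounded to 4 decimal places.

t = 1.8387

t = r·√(n − 2)/√(1 − r²) = 0.2328·√59/√0.945804 = 1.8387.
df = n − 2 = 59.
Two-sided p ≈ 0.0710, which is < 0.1, so reject H₀.
There is evidence of a linear association between soil temperature and CO₂ flux.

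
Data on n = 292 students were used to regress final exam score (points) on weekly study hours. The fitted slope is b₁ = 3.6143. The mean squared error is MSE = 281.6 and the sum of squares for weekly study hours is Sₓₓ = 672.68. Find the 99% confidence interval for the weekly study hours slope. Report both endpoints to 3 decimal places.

SE(b₁) = √(MSE/Sₓₓ) = √(281.6/672.68) = 0.647012.
df = n − 2 = 290.
t* = t_{0.005, 290} = 2.592888.
Margin = t* × SE = 2.592888 × 0.647012 = 1.67763.
CI: 3.6143 ± 1.67763 → (1.937, 5.292).
With 99% confidence, each one-unit increase in weekly study hours is associated with a change of between 1.937 and 5.292 points in final exam score.

(1.937, 5.292)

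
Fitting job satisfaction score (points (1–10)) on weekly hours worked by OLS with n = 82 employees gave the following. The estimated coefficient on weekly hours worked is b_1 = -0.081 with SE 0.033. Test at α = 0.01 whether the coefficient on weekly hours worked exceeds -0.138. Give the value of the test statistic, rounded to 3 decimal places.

t = 1.727

H₀: β₁ = -0.138 vs H₁: β₁ > -0.138.
t = (b_1 − β₁⁰)/SE = (-0.081 − (-0.138)) / 0.033 = 1.727.
df = n − 2 = 82 − 2 = 80.
One-sided p ≈ 0.0440, which is ≥ 0.01, so fail to reject H₀.
The data do not give significant evidence that the true slope on weekly hours worked exceeds -0.138 points (1–10) per unit.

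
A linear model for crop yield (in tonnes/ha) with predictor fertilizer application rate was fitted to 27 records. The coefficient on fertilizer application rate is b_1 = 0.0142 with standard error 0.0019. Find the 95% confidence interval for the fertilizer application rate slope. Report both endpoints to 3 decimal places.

df = n − 2 = 27 − 2 = 25.
t* = t_{0.025, 25} = 2.059539.
Margin = t* × SE = 2.059539 × 0.0019 = 0.00391.
CI: 0.0142 ± 0.00391 → (0.010, 0.018).
With 95% confidence, each one-unit increase in fertilizer application rate is associated with a change of between 0.010 and 0.018 tonnes/ha in crop yield.

(0.010, 0.018)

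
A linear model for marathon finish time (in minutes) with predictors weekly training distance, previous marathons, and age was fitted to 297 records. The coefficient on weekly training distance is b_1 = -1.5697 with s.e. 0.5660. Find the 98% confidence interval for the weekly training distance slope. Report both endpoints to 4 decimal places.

df = n − k − 1 = 297 − 3 − 1 = 293.
t* = t_{0.01, 293} = 2.339142.
Margin = t* × SE = 2.339142 × 0.5660 = 1.323954.
CI: -1.5697 ± 1.323954 → (-2.8937, -0.2457).
With 98% confidence, each one-unit increase in weekly training distance is associated with a change of between -2.8937 and -0.2457 minutes in marathon finish time, holding the other predictors fixed.

(-2.8937, -0.2457)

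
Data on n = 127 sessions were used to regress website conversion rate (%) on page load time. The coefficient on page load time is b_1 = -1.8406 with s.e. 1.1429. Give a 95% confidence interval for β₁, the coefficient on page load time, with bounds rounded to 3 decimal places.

(-4.103, 0.421)

df = n − 2 = 127 − 2 = 125.
t* = t_{0.025, 125} = 1.979124.
Margin = t* × SE = 1.979124 × 1.1429 = 2.26194.
CI: -1.8406 ± 2.26194 → (-4.103, 0.421).
With 95% confidence, each one-unit increase in page load time is associated with a change of between -4.103 and 0.421 % in website conversion rate.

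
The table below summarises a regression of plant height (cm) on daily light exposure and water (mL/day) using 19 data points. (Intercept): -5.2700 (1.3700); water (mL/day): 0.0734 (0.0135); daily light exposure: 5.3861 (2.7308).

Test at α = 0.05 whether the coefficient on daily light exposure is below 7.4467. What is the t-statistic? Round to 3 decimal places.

t = -0.755

Read off: b = 5.3861, SE = 2.7308 for daily light exposure.
H₀: β₁ = 7.4467 vs H₁: β₁ < 7.4467.
t = (5.3861 − 7.4467) / 2.7308 = -0.755.
df = n − k − 1 = 19 − 2 − 1 = 16.
One-sided p ≈ 0.2307, which is ≥ 0.05, so fail to reject H₀.
The data do not give significant evidence that the true slope on daily light exposure is below 7.4467 cm per unit, holding the other predictors fixed.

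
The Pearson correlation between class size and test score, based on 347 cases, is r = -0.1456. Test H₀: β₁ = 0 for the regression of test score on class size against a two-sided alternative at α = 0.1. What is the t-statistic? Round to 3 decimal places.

t = r·√(n − 2)/√(1 − r²) = -0.1456·√345/√0.978801 = -2.734.
df = n − 2 = 345.
Two-sided p ≈ 0.0066, which is < 0.1, so reject H₀.
There is evidence of a linear association between class size and test score.

t = -2.734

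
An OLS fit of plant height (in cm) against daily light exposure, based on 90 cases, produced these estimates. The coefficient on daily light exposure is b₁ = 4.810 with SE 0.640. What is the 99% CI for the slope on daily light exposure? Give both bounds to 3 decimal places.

df = n − 2 = 90 − 2 = 88.
t* = t_{0.005, 88} = 2.632858.
Margin = t* × SE = 2.632858 × 0.640 = 1.68503.
CI: 4.810 ± 1.68503 → (3.125, 6.495).
With 99% confidence, each one-unit increase in daily light exposure is associated with a change of between 3.125 and 6.495 cm in plant height.

(3.125, 6.495)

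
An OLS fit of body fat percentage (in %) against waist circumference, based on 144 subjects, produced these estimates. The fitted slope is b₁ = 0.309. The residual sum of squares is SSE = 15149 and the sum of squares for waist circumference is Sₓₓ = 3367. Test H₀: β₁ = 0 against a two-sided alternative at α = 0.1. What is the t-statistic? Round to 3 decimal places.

MSE = SSE/(n − 2) = 15149/142 = 106.683.
SE(b₁) = √(MSE/Sₓₓ) = √(106.683/3367) = 0.178003.
t = 0.309 / 0.178003 = 1.736.
df = n − 2 = 142.
Two-sided p ≈ 0.0847, which is < 0.1, so reject H₀.
There is evidence that waist circumference is associated with body fat percentage.

t = 1.736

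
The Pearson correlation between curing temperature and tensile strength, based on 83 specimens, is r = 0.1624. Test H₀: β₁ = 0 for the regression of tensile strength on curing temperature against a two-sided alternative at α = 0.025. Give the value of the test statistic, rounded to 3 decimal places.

t = 1.481

t = r·√(n − 2)/√(1 − r²) = 0.1624·√81/√0.973626 = 1.481.
df = n − 2 = 81.
Two-sided p ≈ 0.1424, which is ≥ 0.025, so fail to reject H₀.
The data do not give significant evidence of a linear association between curing temperature and tensile strength.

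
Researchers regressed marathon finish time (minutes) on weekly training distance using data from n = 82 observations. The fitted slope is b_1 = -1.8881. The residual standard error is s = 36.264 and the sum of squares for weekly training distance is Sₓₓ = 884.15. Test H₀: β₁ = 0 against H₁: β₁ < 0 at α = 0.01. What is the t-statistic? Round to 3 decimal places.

t = -1.548

SE(b_1) = s/√Sₓₓ = 36.264/√884.15 = 1.21959.
t = -1.8881 / 1.21959 = -1.548.
df = n − 2 = 80.
One-sided p ≈ 0.0628, which is ≥ 0.01, so fail to reject H₀.
The data do not give significant evidence that the true slope on weekly training distance is negative.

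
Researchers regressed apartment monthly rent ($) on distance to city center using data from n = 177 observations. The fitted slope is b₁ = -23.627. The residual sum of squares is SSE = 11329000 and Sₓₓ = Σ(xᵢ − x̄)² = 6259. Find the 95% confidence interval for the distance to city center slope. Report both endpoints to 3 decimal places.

MSE = SSE/(n − 2) = 11329000/175 = 64737.1.
SE(b₁) = √(MSE/Sₓₓ) = √(64737.1/6259) = 3.21606.
df = n − 2 = 175.
t* = t_{0.025, 175} = 1.973612.
Margin = t* × SE = 1.973612 × 3.21606 = 6.34726.
CI: -23.627 ± 6.34726 → (-29.974, -17.280).
With 95% confidence, each one-unit increase in distance to city center is associated with a change of between -29.974 and -17.280 $ in apartment monthly rent.

(-29.974, -17.280)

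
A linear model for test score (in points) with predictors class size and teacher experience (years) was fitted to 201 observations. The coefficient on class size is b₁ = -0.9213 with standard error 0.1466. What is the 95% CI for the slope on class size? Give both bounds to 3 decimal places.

df = n − k − 1 = 201 − 2 − 1 = 198.
t* = t_{0.025, 198} = 1.972017.
Margin = t* × SE = 1.972017 × 0.1466 = 0.28910.
CI: -0.9213 ± 0.28910 → (-1.210, -0.632).
With 95% confidence, each one-unit increase in class size is associated with a change of between -1.210 and -0.632 points in test score, holding the other predictors fixed.

(-1.210, -0.632)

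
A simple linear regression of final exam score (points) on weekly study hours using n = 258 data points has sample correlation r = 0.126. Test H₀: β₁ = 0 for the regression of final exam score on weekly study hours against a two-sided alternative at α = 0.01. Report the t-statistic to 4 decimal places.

t = 2.0322

t = r·√(n − 2)/√(1 − r²) = 0.126·√256/√0.984124 = 2.0322.
df = n − 2 = 256.
Two-sided p ≈ 0.0432, which is ≥ 0.01, so fail to reject H₀.
The data do not give significant evidence of a linear association between weekly study hours and final exam score.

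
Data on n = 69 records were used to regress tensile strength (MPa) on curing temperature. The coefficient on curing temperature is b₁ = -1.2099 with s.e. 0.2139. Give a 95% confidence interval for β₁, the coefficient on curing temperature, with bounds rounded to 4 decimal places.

df = n − 2 = 69 − 2 = 67.
t* = t_{0.025, 67} = 1.996008.
Margin = t* × SE = 1.996008 × 0.2139 = 0.426946.
CI: -1.2099 ± 0.426946 → (-1.6368, -0.7830).
With 95% confidence, each one-unit increase in curing temperature is associated with a change of between -1.6368 and -0.7830 MPa in tensile strength.

(-1.6368, -0.7830)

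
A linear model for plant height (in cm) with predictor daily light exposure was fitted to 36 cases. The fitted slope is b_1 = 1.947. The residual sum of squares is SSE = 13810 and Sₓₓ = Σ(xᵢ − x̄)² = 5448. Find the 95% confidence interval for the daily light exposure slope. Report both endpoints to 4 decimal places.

(1.3921, 2.5019)

MSE = SSE/(n − 2) = 13810/34 = 406.176.
SE(b_1) = √(MSE/Sₓₓ) = √(406.176/5448) = 0.273048.
df = n − 2 = 34.
t* = t_{0.025, 34} = 2.032245.
Margin = t* × SE = 2.032245 × 0.273048 = 0.554900.
CI: 1.947 ± 0.554900 → (1.3921, 2.5019).
With 95% confidence, each one-unit increase in daily light exposure is associated with a change of between 1.3921 and 2.5019 cm in plant height.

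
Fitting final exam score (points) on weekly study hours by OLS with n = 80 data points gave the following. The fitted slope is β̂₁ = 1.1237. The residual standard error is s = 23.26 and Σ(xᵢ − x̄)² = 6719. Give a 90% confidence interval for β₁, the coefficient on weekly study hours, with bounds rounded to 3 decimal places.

(0.651, 1.596)

SE(β̂₁) = s/√Sₓₓ = 23.26/√6719 = 0.283764.
df = n − 2 = 78.
t* = t_{0.05, 78} = 1.664625.
Margin = t* × SE = 1.664625 × 0.283764 = 0.47236.
CI: 1.1237 ± 0.47236 → (0.651, 1.596).
With 90% confidence, each one-unit increase in weekly study hours is associated with a change of between 0.651 and 1.596 points in final exam score.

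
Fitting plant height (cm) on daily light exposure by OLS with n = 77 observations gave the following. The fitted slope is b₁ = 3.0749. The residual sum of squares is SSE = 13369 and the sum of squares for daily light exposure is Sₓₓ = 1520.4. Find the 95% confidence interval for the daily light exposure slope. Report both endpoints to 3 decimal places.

(2.393, 3.757)

MSE = SSE/(n − 2) = 13369/75 = 178.253.
SE(b₁) = √(MSE/Sₓₓ) = √(178.253/1520.4) = 0.342405.
df = n − 2 = 75.
t* = t_{0.025, 75} = 1.992102.
Margin = t* × SE = 1.992102 × 0.342405 = 0.68211.
CI: 3.0749 ± 0.68211 → (2.393, 3.757).
With 95% confidence, each one-unit increase in daily light exposure is associated with a change of between 2.393 and 3.757 cm in plant height.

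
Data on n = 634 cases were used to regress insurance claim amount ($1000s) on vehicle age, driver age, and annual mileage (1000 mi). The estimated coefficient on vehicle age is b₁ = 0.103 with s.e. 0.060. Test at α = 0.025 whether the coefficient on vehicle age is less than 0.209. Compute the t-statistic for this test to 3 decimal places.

H₀: β₁ = 0.209 vs H₁: β₁ < 0.209.
t = (b₁ − β₁⁰)/SE = (0.103 − 0.209) / 0.060 = -1.767.
df = n − k − 1 = 634 − 3 − 1 = 630.
One-sided p ≈ 0.0389, which is ≥ 0.025, so fail to reject H₀.
The data do not give significant evidence that the true slope on vehicle age is below 0.209 $1000s per unit, holding the other predictors fixed.

t = -1.767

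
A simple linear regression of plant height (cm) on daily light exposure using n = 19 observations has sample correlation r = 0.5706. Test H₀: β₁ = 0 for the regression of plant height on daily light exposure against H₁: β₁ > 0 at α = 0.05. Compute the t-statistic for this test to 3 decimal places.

t = r·√(n − 2)/√(1 − r²) = 0.5706·√17/√0.674416 = 2.865.
df = n − 2 = 17.
One-sided p ≈ 0.0054, which is < 0.05, so reject H₀.
There is evidence of a linear association between daily light exposure and plant height.

t = 2.865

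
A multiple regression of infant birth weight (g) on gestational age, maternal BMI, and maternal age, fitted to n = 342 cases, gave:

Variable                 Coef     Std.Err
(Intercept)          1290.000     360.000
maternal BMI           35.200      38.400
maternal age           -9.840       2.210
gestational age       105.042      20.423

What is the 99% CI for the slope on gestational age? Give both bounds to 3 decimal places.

(52.137, 157.947)

Read off: b = 105.042, SE = 20.423 for gestational age.
df = n − k − 1 = 342 − 3 − 1 = 338.
t* = t_{0.005, 338} = 2.590453.
Margin = t* × SE = 2.590453 × 20.423 = 52.90482.
CI: 105.042 ± 52.90482 → (52.137, 157.947).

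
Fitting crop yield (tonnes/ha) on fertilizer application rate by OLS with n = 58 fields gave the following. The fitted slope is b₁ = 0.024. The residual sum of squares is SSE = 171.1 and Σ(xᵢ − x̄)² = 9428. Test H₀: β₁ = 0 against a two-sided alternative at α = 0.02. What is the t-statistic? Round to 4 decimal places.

MSE = SSE/(n − 2) = 171.1/56 = 3.05536.
SE(b₁) = √(MSE/Sₓₓ) = √(3.05536/9428) = 0.018002.
t = 0.024 / 0.018002 = 1.3332.
df = n − 2 = 56.
Two-sided p ≈ 0.1879, which is ≥ 0.02, so fail to reject H₀.
The data do not give significant evidence of an association between fertilizer application rate and crop yield.

t = 1.3332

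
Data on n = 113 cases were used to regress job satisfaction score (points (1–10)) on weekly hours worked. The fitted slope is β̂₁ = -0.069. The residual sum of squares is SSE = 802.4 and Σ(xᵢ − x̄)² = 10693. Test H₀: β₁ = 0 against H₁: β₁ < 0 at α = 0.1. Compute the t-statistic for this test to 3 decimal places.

MSE = SSE/(n − 2) = 802.4/111 = 7.22883.
SE(β̂₁) = √(MSE/Sₓₓ) = √(7.22883/10693) = 0.0260006.
t = -0.069 / 0.0260006 = -2.654.
df = n − 2 = 111.
One-sided p ≈ 0.0046, which is < 0.1, so reject H₀.
There is evidence that the true slope on weekly hours worked is negative.

t = -2.654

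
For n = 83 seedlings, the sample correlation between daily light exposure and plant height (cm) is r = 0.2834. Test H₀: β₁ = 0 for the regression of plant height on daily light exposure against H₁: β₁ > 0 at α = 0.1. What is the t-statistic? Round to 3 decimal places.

t = 2.660

t = r·√(n − 2)/√(1 − r²) = 0.2834·√81/√0.919684 = 2.660.
df = n − 2 = 81.
One-sided p ≈ 0.0047, which is < 0.1, so reject H₀.
There is evidence of a linear association between daily light exposure and plant height.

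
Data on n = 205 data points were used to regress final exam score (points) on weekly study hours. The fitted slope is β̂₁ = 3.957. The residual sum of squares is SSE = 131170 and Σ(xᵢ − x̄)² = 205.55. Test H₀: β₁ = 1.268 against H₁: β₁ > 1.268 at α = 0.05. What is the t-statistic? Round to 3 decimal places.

t = 1.517

MSE = SSE/(n − 2) = 131170/203 = 646.158.
SE(β̂₁) = √(MSE/Sₓₓ) = √(646.158/205.55) = 1.77301.
t = (3.957 − 1.268) / 1.77301 = 1.517.
df = n − 2 = 203.
One-sided p ≈ 0.0655, which is ≥ 0.05, so fail to reject H₀.
The data do not give significant evidence that the true slope on weekly study hours exceeds 1.268 points per unit.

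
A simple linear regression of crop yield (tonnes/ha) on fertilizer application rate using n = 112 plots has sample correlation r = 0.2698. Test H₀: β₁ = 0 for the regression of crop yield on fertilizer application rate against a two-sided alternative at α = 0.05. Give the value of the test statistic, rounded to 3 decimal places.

t = 2.939

t = r·√(n − 2)/√(1 − r²) = 0.2698·√110/√0.927208 = 2.939.
df = n − 2 = 110.
Two-sided p ≈ 0.0040, which is < 0.05, so reject H₀.
There is evidence of a linear association between fertilizer application rate and crop yield.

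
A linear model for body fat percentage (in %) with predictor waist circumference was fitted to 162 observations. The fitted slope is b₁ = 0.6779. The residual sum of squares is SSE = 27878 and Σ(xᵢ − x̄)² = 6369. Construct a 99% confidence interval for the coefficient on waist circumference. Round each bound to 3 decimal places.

MSE = SSE/(n − 2) = 27878/160 = 174.238.
SE(b₁) = √(MSE/Sₓₓ) = √(174.238/6369) = 0.1654.
df = n − 2 = 160.
t* = t_{0.005, 160} = 2.606906.
Margin = t* × SE = 2.606906 × 0.1654 = 0.43118.
CI: 0.6779 ± 0.43118 → (0.247, 1.109).
With 99% confidence, each one-unit increase in waist circumference is associated with a change of between 0.247 and 1.109 % in body fat percentage.

(0.247, 1.109)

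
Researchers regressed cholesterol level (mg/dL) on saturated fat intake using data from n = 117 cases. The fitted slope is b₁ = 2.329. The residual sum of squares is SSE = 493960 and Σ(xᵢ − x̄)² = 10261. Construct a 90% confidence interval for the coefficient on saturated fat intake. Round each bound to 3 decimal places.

(1.256, 3.402)

MSE = SSE/(n − 2) = 493960/115 = 4295.3.
SE(b₁) = √(MSE/Sₓₓ) = √(4295.3/10261) = 0.646997.
df = n − 2 = 115.
t* = t_{0.05, 115} = 1.658212.
Margin = t* × SE = 1.658212 × 0.646997 = 1.07286.
CI: 2.329 ± 1.07286 → (1.256, 3.402).
With 90% confidence, each one-unit increase in saturated fat intake is associated with a change of between 1.256 and 3.402 mg/dL in cholesterol level.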